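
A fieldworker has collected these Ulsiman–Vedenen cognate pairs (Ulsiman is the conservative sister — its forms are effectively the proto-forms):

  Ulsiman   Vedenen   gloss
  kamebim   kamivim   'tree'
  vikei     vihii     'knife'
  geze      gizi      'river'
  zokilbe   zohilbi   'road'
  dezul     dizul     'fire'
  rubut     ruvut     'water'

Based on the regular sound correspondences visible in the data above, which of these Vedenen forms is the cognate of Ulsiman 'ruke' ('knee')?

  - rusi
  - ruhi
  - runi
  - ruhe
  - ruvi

ruhi

vikei ~ vihii — Ulsiman k corresponds to Vedenen h between vowels (before a front vowel).
geze ~ gizi, zokilbe ~ zohilbi — Ulsiman e corresponds to Vedenen i word-finally.
Applying these to Ulsiman 'ruke':
  ruke → ruhe   (k→h between vowels (before a front vowel))
  ruhe → ruhi   (e→i word-finally)
So the Vedenen cognate is 'ruhi'.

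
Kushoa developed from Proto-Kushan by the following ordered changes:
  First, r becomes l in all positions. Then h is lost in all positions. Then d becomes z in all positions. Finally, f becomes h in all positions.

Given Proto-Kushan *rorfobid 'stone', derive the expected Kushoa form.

lolhobiz

Kushoa: *rorfobid > lolfobid > lolfobiz > lolhobiz  (by unconditioned shift, unconditioned shift, unconditioned shift)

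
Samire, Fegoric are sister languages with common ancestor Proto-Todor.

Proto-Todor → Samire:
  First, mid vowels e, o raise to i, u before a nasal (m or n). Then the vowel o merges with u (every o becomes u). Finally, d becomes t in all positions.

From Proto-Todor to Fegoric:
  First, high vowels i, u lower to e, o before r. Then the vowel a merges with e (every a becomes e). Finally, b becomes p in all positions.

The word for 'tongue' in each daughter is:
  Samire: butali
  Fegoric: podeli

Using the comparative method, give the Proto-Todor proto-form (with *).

Position 4: Samire has a, Fegoric has e. Samire preserves a here (none of its changes turn any other segment into a), so the proto-segment is *a.
Position 1: Samire has b, Fegoric has p. Samire preserves b here (none of its changes turn any other segment into b), so the proto-segment is *b.
Verify the candidate proto-form against each daughter:
Samire: *bodali
  bodali (rule 1 does not apply)
  bodali → budali   [vowel merger]
  budali → butali   [unconditioned shift]
  giving Samire butali.
Fegoric: *bodali
  bodali (rule 1 does not apply)
  bodali → bodeli   [vowel merger]
  bodeli → podeli   [unconditioned shift]
  giving Fegoric podeli.
Only *bodali yields all of Samire butali, Fegoric podeli.

*bodali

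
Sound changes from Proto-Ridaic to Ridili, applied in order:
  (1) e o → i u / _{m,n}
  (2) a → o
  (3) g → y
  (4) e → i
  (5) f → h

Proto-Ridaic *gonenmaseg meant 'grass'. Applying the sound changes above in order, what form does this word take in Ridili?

yuninmosiy

Ridili: *gonenmaseg > guninmaseg > guninmoseg > yuninmosey > yuninmosiy  (by pre-nasal raising, vowel merger, unconditioned shift, vowel merger)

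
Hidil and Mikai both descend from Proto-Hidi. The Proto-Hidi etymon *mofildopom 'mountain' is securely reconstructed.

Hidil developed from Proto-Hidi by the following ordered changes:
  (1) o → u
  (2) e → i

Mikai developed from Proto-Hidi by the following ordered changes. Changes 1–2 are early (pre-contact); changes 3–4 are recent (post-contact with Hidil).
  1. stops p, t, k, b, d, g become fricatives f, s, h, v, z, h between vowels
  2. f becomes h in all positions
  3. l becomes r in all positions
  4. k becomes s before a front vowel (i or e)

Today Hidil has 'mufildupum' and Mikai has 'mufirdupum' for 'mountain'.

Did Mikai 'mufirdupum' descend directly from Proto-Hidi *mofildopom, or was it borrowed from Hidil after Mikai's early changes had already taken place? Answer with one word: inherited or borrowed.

borrowed

If inherited, *mofildopom would pass through all of Mikai's changes:
Mikai: *mofildopom > mofildofom > mohildohom > mohirdohom  (by intervocalic lenition, unconditioned shift, unconditioned shift)
If borrowed from Hidil 'mufildupum' after the early changes, it would undergo only the recent ones:
  rule 3 (unconditioned shift): mufildupum → mufirdupum
  rule 4 (palatalisation): no change (mufirdupum)
  ⇒ as a loan: mufirdupum
Mikai 'mufirdupum' matches the loan outcome 'mufirdupum', not the inherited 'mohirdohom' — it skipped the early Mikai changes, so it was borrowed from Hidil.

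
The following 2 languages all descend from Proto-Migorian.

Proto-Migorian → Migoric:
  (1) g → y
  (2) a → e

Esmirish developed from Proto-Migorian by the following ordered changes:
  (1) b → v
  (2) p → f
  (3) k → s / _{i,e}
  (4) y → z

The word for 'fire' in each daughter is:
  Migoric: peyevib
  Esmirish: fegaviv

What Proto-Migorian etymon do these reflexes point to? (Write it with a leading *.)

Position 3: Migoric has y, Esmirish has g. Esmirish preserves g here (none of its changes turn any other segment into g), so the proto-segment is *g.
Position 7: Migoric has b, Esmirish has v. Migoric preserves b here (none of its changes turn any other segment into b), so the proto-segment is *b.
Position 1: Migoric has p, Esmirish has f. Migoric preserves p here (none of its changes turn any other segment into p), so the proto-segment is *p.
Continuing position by position gives *pegavib; check it forward:
Migoric: *pegavib > peyavib > peyevib  (by unconditioned shift, vowel merger)
Esmirish: start from *pegavib.
  rule 1 (unconditioned shift): pegavib → pegaviv
  rule 2 (unconditioned shift): pegaviv → fegaviv
  rule 3: no change — fegaviv
  rule 4: no change — fegaviv
  ⇒ Esmirish fegaviv
*pegavib is the unique common source.

*pegavib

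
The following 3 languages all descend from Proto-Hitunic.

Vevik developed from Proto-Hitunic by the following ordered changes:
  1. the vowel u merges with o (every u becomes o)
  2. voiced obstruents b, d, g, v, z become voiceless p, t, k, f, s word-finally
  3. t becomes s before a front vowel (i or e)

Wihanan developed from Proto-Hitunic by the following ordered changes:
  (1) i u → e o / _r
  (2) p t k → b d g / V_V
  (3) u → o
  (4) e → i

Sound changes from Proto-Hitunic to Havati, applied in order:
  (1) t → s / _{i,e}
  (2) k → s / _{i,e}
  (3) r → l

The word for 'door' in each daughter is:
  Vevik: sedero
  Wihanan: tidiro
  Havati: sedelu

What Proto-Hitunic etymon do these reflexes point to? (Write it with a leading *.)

*tederu

Position 5: Vevik has r, Wihanan has r, Havati has l. Vevik preserves r here (none of its changes turn any other segment into r), so the proto-segment is *r.
Position 6: Vevik has o, Wihanan has o, Havati has u. Havati preserves u here (none of its changes turn any other segment into u), so the proto-segment is *u.
Continuing position by position gives *tederu; check it forward:
Vevik: *tederu
  tederu → tedero   [vowel merger]
  tedero (rule 2 does not apply)
  tedero → sedero   [palatalisation]
  giving Vevik sedero.
Wihanan: start from *tederu.
  rule 1: no change — tederu
  rule 2: no change — tederu
  rule 3 (vowel merger): tederu → tedero
  rule 4 (vowel merger): tedero → tidiro
  ⇒ Wihanan tidiro
Havati: start from *tederu.
  rule 1 (palatalisation): tederu → sederu
  rule 2: no change — sederu
  rule 3 (unconditioned shift): sederu → sedelu
  ⇒ Havati sedelu
No other proto-form is consistent with every reflex, so the reconstruction is *tederu.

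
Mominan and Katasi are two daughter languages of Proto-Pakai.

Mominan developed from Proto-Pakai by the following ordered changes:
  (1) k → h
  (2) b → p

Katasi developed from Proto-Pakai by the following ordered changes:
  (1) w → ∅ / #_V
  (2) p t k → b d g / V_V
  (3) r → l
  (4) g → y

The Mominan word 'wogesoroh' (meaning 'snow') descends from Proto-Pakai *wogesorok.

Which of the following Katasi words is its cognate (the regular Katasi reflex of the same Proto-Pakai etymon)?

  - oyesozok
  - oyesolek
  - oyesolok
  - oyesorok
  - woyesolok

Katasi: *wogesorok
  wogesorok → ogesorok   [glide loss]
  ogesorok (rule 2 does not apply)
  ogesorok → ogesolok   [unconditioned shift]
  ogesolok → oyesolok   [unconditioned shift]
  giving Katasi oyesolok.
Only 'oyesolok' matches the regular Katasi development of *wogesorok.

oyesolok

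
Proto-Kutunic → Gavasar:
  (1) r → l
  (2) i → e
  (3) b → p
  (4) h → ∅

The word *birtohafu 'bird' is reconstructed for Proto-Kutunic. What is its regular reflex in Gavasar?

Gavasar: start from *birtohafu.
  rule 1 (unconditioned shift): birtohafu → biltohafu
  rule 2 (vowel merger): biltohafu → beltohafu
  rule 3 (unconditioned shift): beltohafu → peltohafu
  rule 4 (h-loss): peltohafu → peltoafu
  ⇒ Gavasar peltoafu

peltoafu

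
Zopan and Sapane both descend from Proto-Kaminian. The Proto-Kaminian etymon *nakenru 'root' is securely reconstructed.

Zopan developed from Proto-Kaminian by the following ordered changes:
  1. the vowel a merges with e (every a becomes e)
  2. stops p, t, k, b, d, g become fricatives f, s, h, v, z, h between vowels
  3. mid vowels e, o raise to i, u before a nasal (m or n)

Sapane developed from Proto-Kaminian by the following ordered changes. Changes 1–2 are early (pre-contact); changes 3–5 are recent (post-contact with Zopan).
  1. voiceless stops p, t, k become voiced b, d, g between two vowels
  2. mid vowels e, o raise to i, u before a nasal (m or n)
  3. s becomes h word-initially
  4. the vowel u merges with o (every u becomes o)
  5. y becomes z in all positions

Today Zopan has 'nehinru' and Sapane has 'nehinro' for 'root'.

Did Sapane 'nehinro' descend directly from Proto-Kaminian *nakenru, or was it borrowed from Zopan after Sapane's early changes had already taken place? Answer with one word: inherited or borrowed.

borrowed

If inherited, *nakenru would pass through all of Sapane's changes:
Sapane: *nakenru > nagenru > naginru > naginro  (by intervocalic voicing, pre-nasal raising, vowel merger)
If borrowed from Zopan 'nehinru' after the early changes, it would undergo only the recent ones:
  rule 3 (debuccalisation): no change (nehinru)
  rule 4 (vowel merger): nehinru → nehinro
  rule 5 (unconditioned shift): no change (nehinro)
  ⇒ as a loan: nehinro
Sapane 'nehinro' matches the loan outcome 'nehinro', not the inherited 'naginro' — it skipped the early Sapane changes, so it was borrowed from Zopan.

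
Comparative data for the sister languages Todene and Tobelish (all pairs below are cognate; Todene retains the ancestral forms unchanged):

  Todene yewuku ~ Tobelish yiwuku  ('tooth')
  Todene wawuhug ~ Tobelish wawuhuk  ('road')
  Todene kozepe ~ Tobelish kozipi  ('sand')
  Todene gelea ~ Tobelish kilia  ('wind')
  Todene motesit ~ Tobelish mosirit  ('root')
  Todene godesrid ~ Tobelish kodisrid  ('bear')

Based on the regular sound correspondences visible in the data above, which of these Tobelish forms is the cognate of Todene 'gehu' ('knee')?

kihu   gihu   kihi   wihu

kihu

gelea ~ kilia — Todene g corresponds to Tobelish k word-initially before a front vowel.
yewuku ~ yiwuku, gelea ~ kilia — Todene e corresponds to Tobelish i after a consonant, before a consonant other than r, m, n, p, b, f, v.
Applying these to Todene 'gehu':
  gehu → kehu   (g→k word-initially before a front vowel)
  kehu → kihu   (e→i after a consonant, before a consonant other than r, m, n, p, b, f, v)
So the Tobelish cognate is 'kihu'.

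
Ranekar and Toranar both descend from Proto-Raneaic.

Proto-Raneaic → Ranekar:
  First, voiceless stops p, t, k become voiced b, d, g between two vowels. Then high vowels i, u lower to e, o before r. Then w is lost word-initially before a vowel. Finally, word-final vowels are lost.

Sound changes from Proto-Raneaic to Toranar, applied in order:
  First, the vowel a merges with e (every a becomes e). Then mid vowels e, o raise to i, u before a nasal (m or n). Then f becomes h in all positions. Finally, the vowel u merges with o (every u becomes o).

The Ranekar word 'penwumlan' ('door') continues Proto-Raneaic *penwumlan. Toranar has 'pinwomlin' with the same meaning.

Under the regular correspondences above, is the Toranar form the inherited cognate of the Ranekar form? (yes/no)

yes

Derive the expected Toranar reflex of *penwumlan:
Toranar: *penwumlan > penwumlen > pinwumlin > pinwomlin  (by vowel merger, pre-nasal raising, vowel merger)
Toranar 'pinwomlin' matches the regular reflex exactly, so the pair is cognate.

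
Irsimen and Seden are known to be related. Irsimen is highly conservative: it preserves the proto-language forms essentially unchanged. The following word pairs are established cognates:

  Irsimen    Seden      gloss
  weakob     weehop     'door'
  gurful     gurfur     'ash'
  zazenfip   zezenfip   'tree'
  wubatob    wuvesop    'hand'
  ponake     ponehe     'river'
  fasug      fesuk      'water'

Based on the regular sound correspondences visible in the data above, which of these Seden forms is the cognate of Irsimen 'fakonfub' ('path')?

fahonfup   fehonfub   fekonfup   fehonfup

zazenfip ~ zezenfip, wubatob ~ wuvesop — Irsimen a corresponds to Seden e after a consonant, before a consonant other than r, m, n, p, b, f, v.
weakob ~ weehop — Irsimen k corresponds to Seden h between vowels (before a back vowel).
weakob ~ weehop, wubatob ~ wuvesop — Irsimen b corresponds to Seden p word-finally.
Applying these to Irsimen 'fakonfub':
  fakonfub → fekonfub   (a→e after a consonant, before a consonant other than r, m, n, p, b, f, v)
  fekonfub → fehonfub   (k→h between vowels (before a back vowel))
  fehonfub → fehonfup   (b→p word-finally)
So the Seden cognate is 'fehonfup'.

fehonfup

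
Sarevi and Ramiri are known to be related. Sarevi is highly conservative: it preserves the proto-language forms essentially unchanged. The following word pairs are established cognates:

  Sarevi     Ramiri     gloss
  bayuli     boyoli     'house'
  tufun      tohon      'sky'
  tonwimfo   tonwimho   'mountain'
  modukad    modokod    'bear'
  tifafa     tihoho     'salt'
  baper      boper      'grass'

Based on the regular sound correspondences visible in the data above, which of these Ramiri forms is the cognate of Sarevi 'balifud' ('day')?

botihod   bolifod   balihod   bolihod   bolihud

bolihod

bayuli ~ boyoli, modukad ~ modokod — Sarevi a corresponds to Ramiri o after a consonant, before a consonant other than r, m, n, p, b, f, v.
tufun ~ tohon — Sarevi f corresponds to Ramiri h between vowels (before a back vowel).
bayuli ~ boyoli, modukad ~ modokod — Sarevi u corresponds to Ramiri o after a consonant, before a consonant other than r, m, n, p, b, f, v.
Applying these to Sarevi 'balifud':
  balifud → bolifud   (a→o after a consonant, before a consonant other than r, m, n, p, b, f, v)
  bolifud → bolihud   (f→h between vowels (before a back vowel))
  bolihud → bolihod   (u→o after a consonant, before a consonant other than r, m, n, p, b, f, v)
So the Ramiri cognate is 'bolihod'.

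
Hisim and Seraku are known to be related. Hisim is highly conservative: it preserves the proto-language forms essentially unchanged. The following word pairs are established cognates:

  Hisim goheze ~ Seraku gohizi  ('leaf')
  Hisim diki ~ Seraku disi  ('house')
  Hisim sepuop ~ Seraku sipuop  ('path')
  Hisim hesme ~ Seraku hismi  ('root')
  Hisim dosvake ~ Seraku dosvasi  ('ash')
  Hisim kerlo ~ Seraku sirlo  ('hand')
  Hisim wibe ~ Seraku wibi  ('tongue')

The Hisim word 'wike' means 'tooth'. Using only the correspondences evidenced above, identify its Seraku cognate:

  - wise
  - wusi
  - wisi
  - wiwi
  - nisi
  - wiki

dosvake ~ dosvasi — Hisim k corresponds to Seraku s between vowels (before a front vowel).
goheze ~ gohizi, hesme ~ hismi — Hisim e corresponds to Seraku i word-finally.
Applying these to Hisim 'wike':
  wike → wise   (k→s between vowels (before a front vowel))
  wise → wisi   (e→i word-finally)
So the Seraku cognate is 'wisi'.

wisi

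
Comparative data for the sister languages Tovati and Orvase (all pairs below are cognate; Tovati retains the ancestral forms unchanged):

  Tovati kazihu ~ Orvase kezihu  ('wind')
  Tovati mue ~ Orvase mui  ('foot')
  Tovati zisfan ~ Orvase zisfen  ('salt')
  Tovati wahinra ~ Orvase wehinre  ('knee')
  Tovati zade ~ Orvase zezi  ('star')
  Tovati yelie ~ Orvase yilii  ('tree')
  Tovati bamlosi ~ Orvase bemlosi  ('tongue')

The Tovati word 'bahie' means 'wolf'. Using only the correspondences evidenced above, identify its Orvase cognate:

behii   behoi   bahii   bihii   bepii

kazihu ~ kezihu, wahinra ~ wehinre — Tovati a corresponds to Orvase e after a consonant, before a consonant other than r, m, n, p, b, f, v.
mue ~ mui, yelie ~ yilii — Tovati e corresponds to Orvase i word-finally.
Applying these to Tovati 'bahie':
  bahie → behie   (a→e after a consonant, before a consonant other than r, m, n, p, b, f, v)
  behie → behii   (e→i word-finally)
So the Orvase cognate is 'behii'.

behii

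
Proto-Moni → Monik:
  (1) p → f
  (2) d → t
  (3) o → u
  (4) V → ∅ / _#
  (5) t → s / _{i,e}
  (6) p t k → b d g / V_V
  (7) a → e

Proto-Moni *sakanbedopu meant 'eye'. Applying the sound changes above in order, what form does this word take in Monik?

segenbeduf

Monik: *sakanbedopu
  sakanbedopu → sakanbedofu   [unconditioned shift]
  sakanbedofu → sakanbetofu   [unconditioned shift]
  sakanbetofu → sakanbetufu   [vowel merger]
  sakanbetufu → sakanbetuf   [apocope]
  sakanbetuf (rule 5 does not apply)
  sakanbetuf → saganbeduf   [intervocalic voicing]
  saganbeduf → segenbeduf   [vowel merger]
  giving Monik segenbeduf.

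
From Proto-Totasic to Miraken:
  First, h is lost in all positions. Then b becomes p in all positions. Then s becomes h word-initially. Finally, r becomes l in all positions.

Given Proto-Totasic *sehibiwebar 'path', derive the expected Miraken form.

Miraken: *sehibiwebar > seibiwebar > seipiwepar > heipiwepar > heipiwepal  (by h-loss, unconditioned shift, debuccalisation, unconditioned shift)

heipiwepal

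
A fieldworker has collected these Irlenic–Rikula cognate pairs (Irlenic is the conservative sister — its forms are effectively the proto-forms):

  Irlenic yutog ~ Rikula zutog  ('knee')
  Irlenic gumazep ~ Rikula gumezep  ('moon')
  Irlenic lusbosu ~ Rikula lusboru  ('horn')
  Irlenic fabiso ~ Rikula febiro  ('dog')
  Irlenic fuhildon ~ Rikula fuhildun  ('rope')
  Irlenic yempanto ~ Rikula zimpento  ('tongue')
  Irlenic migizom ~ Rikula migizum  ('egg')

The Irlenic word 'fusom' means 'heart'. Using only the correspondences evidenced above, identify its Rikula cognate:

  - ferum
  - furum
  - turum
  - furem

fabiso ~ febiro — Irlenic s corresponds to Rikula r between vowels (before a back vowel).
migizom ~ migizum — Irlenic o corresponds to Rikula u after a consonant, before a nasal.
Applying these to Irlenic 'fusom':
  fusom → furom   (s→r between vowels (before a back vowel))
  furom → furum   (o→u after a consonant, before a nasal)
So the Rikula cognate is 'furum'.

furum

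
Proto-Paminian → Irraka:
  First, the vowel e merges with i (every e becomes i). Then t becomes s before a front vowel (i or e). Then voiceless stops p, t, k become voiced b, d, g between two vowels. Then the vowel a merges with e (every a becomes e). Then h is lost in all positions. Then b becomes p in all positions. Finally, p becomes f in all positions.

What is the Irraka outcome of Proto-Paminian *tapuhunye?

tefuunyi

Irraka: start from *tapuhunye.
  rule 1 (vowel merger): tapuhunye → tapuhunyi
  rule 2: no change — tapuhunyi
  rule 3 (intervocalic voicing): tapuhunyi → tabuhunyi
  rule 4 (vowel merger): tabuhunyi → tebuhunyi
  rule 5 (h-loss): tebuhunyi → tebuunyi
  rule 6 (unconditioned shift): tebuunyi → tepuunyi
  rule 7 (unconditioned shift): tepuunyi → tefuunyi
  ⇒ Irraka tefuunyi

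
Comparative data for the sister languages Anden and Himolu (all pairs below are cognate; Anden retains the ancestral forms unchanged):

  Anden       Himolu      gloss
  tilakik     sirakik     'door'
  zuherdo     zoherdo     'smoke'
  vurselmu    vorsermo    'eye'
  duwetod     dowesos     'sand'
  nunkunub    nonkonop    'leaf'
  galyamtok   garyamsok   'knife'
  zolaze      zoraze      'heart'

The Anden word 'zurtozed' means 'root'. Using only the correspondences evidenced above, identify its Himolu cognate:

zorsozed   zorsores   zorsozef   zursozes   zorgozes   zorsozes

vurselmu ~ vorsermo — Anden u corresponds to Himolu o after a consonant, before r.
galyamtok ~ garyamsok — Anden t corresponds to Himolu s after a consonant, before a back vowel.
duwetod ~ dowesos — Anden d corresponds to Himolu s word-finally.
Applying these to Anden 'zurtozed':
  zurtozed → zortozed   (u→o after a consonant, before r)
  zortozed → zorsozed   (t→s after a consonant, before a back vowel)
  zorsozed → zorsozes   (d→s word-finally)
So the Himolu cognate is 'zorsozes'.

zorsozes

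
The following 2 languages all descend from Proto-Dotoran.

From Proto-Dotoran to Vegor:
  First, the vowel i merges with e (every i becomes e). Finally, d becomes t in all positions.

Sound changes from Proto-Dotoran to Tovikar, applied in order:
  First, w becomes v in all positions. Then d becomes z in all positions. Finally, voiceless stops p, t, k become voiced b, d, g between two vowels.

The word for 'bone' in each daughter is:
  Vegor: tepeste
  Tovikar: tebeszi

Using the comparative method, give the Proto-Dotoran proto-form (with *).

*tepesdi

Position 3: Vegor has p, Tovikar has b. Vegor preserves p here (none of its changes turn any other segment into p), so the proto-segment is *p.
Position 7: Vegor has e, Tovikar has i. Tovikar preserves i here (none of its changes turn any other segment into i), so the proto-segment is *i.
Position 6: Vegor has t, Tovikar has z. Taking the neighbouring segments as reconstructed: Vegor t could go back to *t or *d; Tovikar z could go back to *d or *z — the one source consistent with every daughter is *d.
Verify the candidate proto-form against each daughter:
Vegor: *tepesdi
  tepesdi → tepesde   [vowel merger]
  tepesde → tepeste   [unconditioned shift]
  giving Vegor tepeste.
Tovikar: *tepesdi > tepeszi > tebeszi  (by unconditioned shift, intervocalic voicing)
Only *tepesdi yields all of Vegor tepeste, Tovikar tebeszi.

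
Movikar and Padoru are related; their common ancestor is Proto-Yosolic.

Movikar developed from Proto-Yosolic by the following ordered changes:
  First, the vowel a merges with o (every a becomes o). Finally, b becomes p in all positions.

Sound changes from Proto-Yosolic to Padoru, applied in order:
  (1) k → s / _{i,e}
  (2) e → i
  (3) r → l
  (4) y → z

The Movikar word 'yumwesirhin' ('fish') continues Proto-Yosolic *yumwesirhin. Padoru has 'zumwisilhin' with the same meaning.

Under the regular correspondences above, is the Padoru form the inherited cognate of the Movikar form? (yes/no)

yes

Derive the expected Padoru reflex of *yumwesirhin:
Padoru: *yumwesirhin
  yumwesirhin (rule 1 does not apply)
  yumwesirhin → yumwisirhin   [vowel merger]
  yumwisirhin → yumwisilhin   [unconditioned shift]
  yumwisilhin → zumwisilhin   [unconditioned shift]
  giving Padoru zumwisilhin.
Padoru 'zumwisilhin' matches the regular reflex exactly, so the pair is cognate.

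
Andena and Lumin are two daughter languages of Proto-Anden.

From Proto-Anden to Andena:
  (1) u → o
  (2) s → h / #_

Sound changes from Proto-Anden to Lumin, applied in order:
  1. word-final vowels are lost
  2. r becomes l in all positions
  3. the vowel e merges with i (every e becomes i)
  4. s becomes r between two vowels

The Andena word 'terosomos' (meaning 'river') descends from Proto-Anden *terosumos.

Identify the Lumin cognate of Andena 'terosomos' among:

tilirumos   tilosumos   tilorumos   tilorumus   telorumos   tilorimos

tilorumos

Lumin: *terosumos
  terosumos (rule 1 does not apply)
  terosumos → telosumos   [unconditioned shift]
  telosumos → tilosumos   [vowel merger]
  tilosumos → tilorumos   [rhotacism]
  giving Lumin tilorumos.
Only 'tilorumos' matches the regular Lumin development of *terosumos.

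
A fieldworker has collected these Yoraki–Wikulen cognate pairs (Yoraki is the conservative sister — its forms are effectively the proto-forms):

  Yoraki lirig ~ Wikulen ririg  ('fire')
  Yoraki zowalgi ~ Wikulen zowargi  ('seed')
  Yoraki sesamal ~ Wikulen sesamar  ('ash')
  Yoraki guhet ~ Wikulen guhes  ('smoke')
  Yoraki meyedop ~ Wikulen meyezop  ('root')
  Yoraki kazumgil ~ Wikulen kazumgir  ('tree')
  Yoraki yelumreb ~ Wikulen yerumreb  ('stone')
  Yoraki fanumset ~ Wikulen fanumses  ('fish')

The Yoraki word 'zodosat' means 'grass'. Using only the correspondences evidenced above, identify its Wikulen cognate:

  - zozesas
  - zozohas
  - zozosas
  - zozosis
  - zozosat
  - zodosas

meyedop ~ meyezop — Yoraki d corresponds to Wikulen z between vowels (before a back vowel).
guhet ~ guhes, fanumset ~ fanumses — Yoraki t corresponds to Wikulen s word-finally.
Applying these to Yoraki 'zodosat':
  zodosat → zozosat   (d→z between vowels (before a back vowel))
  zozosat → zozosas   (t→s word-finally)
So the Wikulen cognate is 'zozosas'.

zozosas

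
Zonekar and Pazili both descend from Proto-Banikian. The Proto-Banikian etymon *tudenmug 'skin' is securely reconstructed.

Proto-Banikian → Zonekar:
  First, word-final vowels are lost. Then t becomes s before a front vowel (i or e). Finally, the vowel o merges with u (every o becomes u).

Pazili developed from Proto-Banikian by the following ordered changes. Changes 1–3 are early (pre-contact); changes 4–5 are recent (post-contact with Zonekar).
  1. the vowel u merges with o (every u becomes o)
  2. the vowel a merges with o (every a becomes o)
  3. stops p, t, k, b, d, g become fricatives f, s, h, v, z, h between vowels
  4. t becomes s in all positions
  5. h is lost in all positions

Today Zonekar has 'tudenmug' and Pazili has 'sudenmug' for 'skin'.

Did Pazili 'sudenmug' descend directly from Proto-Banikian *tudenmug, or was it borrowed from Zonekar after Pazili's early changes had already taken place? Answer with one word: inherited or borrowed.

If inherited, *tudenmug would pass through all of Pazili's changes:
Pazili: *tudenmug > todenmog > tozenmog > sozenmog  (by vowel merger, intervocalic lenition, unconditioned shift)
If borrowed from Zonekar 'tudenmug' after the early changes, it would undergo only the recent ones:
  rule 4 (unconditioned shift): tudenmug → sudenmug
  rule 5 (h-loss): no change (sudenmug)
  ⇒ as a loan: sudenmug
Pazili 'sudenmug' matches the loan outcome 'sudenmug', not the inherited 'sozenmog' — it skipped the early Pazili changes, so it was borrowed from Zonekar.

borrowed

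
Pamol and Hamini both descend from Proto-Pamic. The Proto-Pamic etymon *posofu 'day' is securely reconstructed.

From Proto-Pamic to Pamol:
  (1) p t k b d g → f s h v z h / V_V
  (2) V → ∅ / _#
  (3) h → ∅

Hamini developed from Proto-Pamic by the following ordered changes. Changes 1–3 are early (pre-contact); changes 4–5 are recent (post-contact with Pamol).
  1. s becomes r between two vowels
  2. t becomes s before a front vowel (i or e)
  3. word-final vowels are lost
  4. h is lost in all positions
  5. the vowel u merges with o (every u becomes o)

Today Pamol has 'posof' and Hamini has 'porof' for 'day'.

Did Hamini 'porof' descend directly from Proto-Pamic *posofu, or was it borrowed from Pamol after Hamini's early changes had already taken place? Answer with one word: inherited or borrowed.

inherited

If inherited, *posofu would pass through all of Hamini's changes:
Hamini: *posofu > porofu > porof  (by rhotacism, apocope)
If borrowed from Pamol 'posof' after the early changes, it would undergo only the recent ones:
  rule 4 (h-loss): no change (posof)
  rule 5 (vowel merger): no change (posof)
  ⇒ as a loan: posof
Hamini 'porof' matches the inherited outcome exactly, so it is an inherited cognate, not a loan.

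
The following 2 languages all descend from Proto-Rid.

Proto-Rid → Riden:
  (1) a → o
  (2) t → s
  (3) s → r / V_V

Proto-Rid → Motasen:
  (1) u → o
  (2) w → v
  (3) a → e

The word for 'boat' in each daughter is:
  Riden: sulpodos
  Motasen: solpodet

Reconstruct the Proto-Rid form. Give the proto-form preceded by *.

*sulpodat

Position 7: Riden has o, Motasen has e. Taking the neighbouring segments as reconstructed: Riden o could go back to *a or *o; Motasen e could go back to *a or *e — the one source consistent with every daughter is *a.
Position 2: Riden has u, Motasen has o. Riden preserves u here (none of its changes turn any other segment into u), so the proto-segment is *u.
Position 8: Riden has s, Motasen has t. Motasen preserves t here (none of its changes turn any other segment into t), so the proto-segment is *t.
This points to *sulpodat. Verify forward in each daughter:
Riden: *sulpodat
  sulpodat → sulpodot   [vowel merger]
  sulpodot → sulpodos   [unconditioned shift]
  sulpodos (rule 3 does not apply)
  giving Riden sulpodos.
Motasen: start from *sulpodat.
  rule 1 (vowel merger): sulpodat → solpodat
  rule 2: no change — solpodat
  rule 3 (vowel merger): solpodat → solpodet
  ⇒ Motasen solpodet
*sulpodat is the unique common source.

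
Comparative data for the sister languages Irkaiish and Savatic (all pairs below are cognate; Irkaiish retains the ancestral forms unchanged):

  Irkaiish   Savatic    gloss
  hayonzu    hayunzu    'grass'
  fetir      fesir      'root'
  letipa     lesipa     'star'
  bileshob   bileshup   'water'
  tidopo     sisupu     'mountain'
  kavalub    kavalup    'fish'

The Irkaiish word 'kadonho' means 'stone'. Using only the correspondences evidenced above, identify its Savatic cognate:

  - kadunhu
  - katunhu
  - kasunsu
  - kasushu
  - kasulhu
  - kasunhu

kasunhu

tidopo ~ sisupu — Irkaiish d corresponds to Savatic s between vowels (before a back vowel).
hayonzu ~ hayunzu — Irkaiish o corresponds to Savatic u after a consonant, before a nasal.
tidopo ~ sisupu — Irkaiish o corresponds to Savatic u word-finally.
Applying these to Irkaiish 'kadonho':
  kadonho → kasonho   (d→s between vowels (before a back vowel))
  kasonho → kasunho   (o→u after a consonant, before a nasal)
  kasunho → kasunhu   (o→u word-finally)
So the Savatic cognate is 'kasunhu'.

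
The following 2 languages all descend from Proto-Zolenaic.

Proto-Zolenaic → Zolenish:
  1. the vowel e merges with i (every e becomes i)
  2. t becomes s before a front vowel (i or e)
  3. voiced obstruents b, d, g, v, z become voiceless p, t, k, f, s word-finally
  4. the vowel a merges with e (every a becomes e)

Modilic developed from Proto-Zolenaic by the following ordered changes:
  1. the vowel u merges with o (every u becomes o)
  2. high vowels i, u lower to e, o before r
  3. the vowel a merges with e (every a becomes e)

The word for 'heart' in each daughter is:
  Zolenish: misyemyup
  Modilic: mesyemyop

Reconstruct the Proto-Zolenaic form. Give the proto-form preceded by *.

*mesyamyup

Position 8: Zolenish has u, Modilic has o. Zolenish preserves u here (none of its changes turn any other segment into u), so the proto-segment is *u.
Position 5: Zolenish has e, Modilic has e. In Zolenish, e can only continue *a, so the proto-segment is *a.
Continuing position by position gives *mesyamyup; check it forward:
Zolenish: *mesyamyup > misyamyup > misyemyup  (by vowel merger, vowel merger)
Modilic: *mesyamyup
  mesyamyup → mesyamyop   [vowel merger]
  mesyamyop (rule 2 does not apply)
  mesyamyop → mesyemyop   [vowel merger]
  giving Modilic mesyemyop.
No other proto-form is consistent with every reflex, so the reconstruction is *mesyamyup.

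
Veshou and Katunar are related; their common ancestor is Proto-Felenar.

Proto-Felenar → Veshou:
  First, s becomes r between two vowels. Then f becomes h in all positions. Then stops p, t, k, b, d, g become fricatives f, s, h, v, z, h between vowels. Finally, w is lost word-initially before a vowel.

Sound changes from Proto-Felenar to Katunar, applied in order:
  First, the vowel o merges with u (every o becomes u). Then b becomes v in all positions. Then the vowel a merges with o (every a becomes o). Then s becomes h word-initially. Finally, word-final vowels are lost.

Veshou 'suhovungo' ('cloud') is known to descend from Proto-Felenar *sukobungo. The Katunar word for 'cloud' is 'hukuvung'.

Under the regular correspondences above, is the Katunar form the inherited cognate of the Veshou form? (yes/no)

Derive the expected Katunar reflex of *sukobungo:
Katunar: *sukobungo
  sukobungo → sukubungu   [vowel merger]
  sukubungu → sukuvungu   [unconditioned shift]
  sukuvungu (rule 3 does not apply)
  sukuvungu → hukuvungu   [debuccalisation]
  hukuvungu → hukuvung   [apocope]
  giving Katunar hukuvung.
Katunar 'hukuvung' matches the regular reflex exactly, so the pair is cognate.

yes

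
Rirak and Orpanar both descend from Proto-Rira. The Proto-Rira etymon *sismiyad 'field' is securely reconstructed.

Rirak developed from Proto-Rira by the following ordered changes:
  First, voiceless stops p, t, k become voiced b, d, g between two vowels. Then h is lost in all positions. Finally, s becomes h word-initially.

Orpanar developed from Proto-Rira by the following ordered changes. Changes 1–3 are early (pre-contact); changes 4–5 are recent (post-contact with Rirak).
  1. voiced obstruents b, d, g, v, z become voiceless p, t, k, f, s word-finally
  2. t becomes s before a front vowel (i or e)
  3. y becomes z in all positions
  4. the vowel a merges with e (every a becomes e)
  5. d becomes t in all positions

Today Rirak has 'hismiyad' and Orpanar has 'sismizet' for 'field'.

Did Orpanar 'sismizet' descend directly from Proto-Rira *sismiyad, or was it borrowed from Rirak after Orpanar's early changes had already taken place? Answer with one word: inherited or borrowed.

inherited

If inherited, *sismiyad would pass through all of Orpanar's changes:
Orpanar: *sismiyad > sismiyat > sismizat > sismizet  (by final devoicing, unconditioned shift, vowel merger)
If borrowed from Rirak 'hismiyad' after the early changes, it would undergo only the recent ones:
  rule 4 (vowel merger): hismiyad → hismiyed
  rule 5 (unconditioned shift): hismiyed → hismiyet
  ⇒ as a loan: hismiyet
Orpanar 'sismizet' matches the inherited outcome exactly, so it is an inherited cognate, not a loan.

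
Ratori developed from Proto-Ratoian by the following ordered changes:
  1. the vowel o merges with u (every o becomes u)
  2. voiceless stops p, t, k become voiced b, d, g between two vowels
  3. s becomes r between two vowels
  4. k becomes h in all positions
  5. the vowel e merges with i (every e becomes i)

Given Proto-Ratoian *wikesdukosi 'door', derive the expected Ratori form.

wigisduguri

Ratori: *wikesdukosi > wikesdukusi > wigesdugusi > wigesduguri > wigisduguri  (by vowel merger, intervocalic voicing, rhotacism, vowel merger)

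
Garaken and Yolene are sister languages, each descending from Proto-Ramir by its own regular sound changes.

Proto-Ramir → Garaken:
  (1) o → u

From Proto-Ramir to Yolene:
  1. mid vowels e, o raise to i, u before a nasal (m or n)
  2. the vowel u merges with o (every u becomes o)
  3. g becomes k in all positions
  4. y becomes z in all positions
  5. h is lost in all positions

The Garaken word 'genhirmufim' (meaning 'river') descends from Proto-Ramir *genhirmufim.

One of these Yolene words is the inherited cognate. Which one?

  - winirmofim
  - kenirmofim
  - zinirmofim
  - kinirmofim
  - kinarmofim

kinirmofim

Yolene: start from *genhirmufim.
  rule 1 (pre-nasal raising): genhirmufim → ginhirmufim
  rule 2 (vowel merger): ginhirmufim → ginhirmofim
  rule 3 (unconditioned shift): ginhirmofim → kinhirmofim
  rule 4: no change — kinhirmofim
  rule 5 (h-loss): kinhirmofim → kinirmofim
  ⇒ Yolene kinirmofim
Among the options, 'kinirmofim' alone shows every Yolene change applied in order.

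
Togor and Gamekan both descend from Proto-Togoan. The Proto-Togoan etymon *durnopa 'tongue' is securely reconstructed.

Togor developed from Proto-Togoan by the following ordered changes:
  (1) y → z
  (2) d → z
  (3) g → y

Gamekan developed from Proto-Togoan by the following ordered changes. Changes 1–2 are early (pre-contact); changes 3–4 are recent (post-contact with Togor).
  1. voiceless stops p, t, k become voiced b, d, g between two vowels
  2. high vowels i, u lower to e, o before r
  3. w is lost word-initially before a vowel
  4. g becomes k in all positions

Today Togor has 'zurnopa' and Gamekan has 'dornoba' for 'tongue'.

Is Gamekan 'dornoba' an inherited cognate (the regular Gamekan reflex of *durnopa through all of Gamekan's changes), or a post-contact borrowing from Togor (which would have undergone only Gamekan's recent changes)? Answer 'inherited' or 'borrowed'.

If inherited, *durnopa would pass through all of Gamekan's changes:
Gamekan: *durnopa
  durnopa → durnoba   [intervocalic voicing]
  durnoba → dornoba   [pre-rhotic lowering]
  dornoba (rule 3 does not apply)
  dornoba (rule 4 does not apply)
  giving Gamekan dornoba.
If borrowed from Togor 'zurnopa' after the early changes, it would undergo only the recent ones:
  rule 3 (glide loss): no change (zurnopa)
  rule 4 (unconditioned shift): no change (zurnopa)
  ⇒ as a loan: zurnopa
Gamekan 'dornoba' matches the inherited outcome exactly, so it is an inherited cognate, not a loan.

inherited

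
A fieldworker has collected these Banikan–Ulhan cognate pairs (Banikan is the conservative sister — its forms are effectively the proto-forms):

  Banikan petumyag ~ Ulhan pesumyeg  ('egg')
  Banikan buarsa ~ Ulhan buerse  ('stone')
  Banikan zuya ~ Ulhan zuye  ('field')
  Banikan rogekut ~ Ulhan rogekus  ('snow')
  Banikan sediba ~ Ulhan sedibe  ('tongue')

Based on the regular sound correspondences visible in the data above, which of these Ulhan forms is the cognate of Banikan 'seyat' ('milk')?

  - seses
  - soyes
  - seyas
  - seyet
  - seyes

petumyag ~ pesumyeg — Banikan a corresponds to Ulhan e after a consonant, before a consonant other than r, m, n, p, b, f, v.
rogekut ~ rogekus — Banikan t corresponds to Ulhan s word-finally.
Applying these to Banikan 'seyat':
  seyat → seyet   (a→e after a consonant, before a consonant other than r, m, n, p, b, f, v)
  seyet → seyes   (t→s word-finally)
So the Ulhan cognate is 'seyes'.

seyes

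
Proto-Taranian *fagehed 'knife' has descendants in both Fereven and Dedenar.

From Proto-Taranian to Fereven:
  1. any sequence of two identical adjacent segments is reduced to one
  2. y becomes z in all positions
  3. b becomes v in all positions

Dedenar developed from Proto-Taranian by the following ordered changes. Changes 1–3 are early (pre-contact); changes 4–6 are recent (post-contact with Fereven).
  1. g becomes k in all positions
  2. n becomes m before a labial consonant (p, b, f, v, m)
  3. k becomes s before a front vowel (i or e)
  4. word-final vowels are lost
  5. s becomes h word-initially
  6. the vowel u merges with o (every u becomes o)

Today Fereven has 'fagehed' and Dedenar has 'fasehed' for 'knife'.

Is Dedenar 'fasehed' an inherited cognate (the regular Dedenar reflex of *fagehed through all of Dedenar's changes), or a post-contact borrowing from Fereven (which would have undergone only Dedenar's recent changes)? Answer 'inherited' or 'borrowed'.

If inherited, *fagehed would pass through all of Dedenar's changes:
Dedenar: start from *fagehed.
  rule 1 (unconditioned shift): fagehed → fakehed
  rule 2: no change — fakehed
  rule 3 (palatalisation): fakehed → fasehed
  rule 4: no change — fasehed
  rule 5: no change — fasehed
  rule 6: no change — fasehed
  ⇒ Dedenar fasehed
If borrowed from Fereven 'fagehed' after the early changes, it would undergo only the recent ones:
  rule 4 (apocope): no change (fagehed)
  rule 5 (debuccalisation): no change (fagehed)
  rule 6 (vowel merger): no change (fagehed)
  ⇒ as a loan: fagehed
Dedenar 'fasehed' matches the inherited outcome exactly, so it is an inherited cognate, not a loan.

inherited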